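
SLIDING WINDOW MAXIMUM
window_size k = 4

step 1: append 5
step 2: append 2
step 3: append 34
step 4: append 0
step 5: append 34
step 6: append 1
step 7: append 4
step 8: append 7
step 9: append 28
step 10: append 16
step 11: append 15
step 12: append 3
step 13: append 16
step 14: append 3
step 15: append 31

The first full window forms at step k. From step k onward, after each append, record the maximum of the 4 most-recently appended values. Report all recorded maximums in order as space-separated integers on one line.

Answer: 34 34 34 34 34 28 28 28 28 16 16 31

Derivation:
step 1: append 5 -> window=[5] (not full yet)
step 2: append 2 -> window=[5, 2] (not full yet)
step 3: append 34 -> window=[5, 2, 34] (not full yet)
step 4: append 0 -> window=[5, 2, 34, 0] -> max=34
step 5: append 34 -> window=[2, 34, 0, 34] -> max=34
step 6: append 1 -> window=[34, 0, 34, 1] -> max=34
step 7: append 4 -> window=[0, 34, 1, 4] -> max=34
step 8: append 7 -> window=[34, 1, 4, 7] -> max=34
step 9: append 28 -> window=[1, 4, 7, 28] -> max=28
step 10: append 16 -> window=[4, 7, 28, 16] -> max=28
step 11: append 15 -> window=[7, 28, 16, 15] -> max=28
step 12: append 3 -> window=[28, 16, 15, 3] -> max=28
step 13: append 16 -> window=[16, 15, 3, 16] -> max=16
step 14: append 3 -> window=[15, 3, 16, 3] -> max=16
step 15: append 31 -> window=[3, 16, 3, 31] -> max=31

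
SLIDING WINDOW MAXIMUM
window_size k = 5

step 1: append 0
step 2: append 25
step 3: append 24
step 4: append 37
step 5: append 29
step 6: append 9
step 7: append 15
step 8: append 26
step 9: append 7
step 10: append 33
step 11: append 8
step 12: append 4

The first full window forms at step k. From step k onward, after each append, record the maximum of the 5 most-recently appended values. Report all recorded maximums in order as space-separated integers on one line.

Answer: 37 37 37 37 29 33 33 33

Derivation:
step 1: append 0 -> window=[0] (not full yet)
step 2: append 25 -> window=[0, 25] (not full yet)
step 3: append 24 -> window=[0, 25, 24] (not full yet)
step 4: append 37 -> window=[0, 25, 24, 37] (not full yet)
step 5: append 29 -> window=[0, 25, 24, 37, 29] -> max=37
step 6: append 9 -> window=[25, 24, 37, 29, 9] -> max=37
step 7: append 15 -> window=[24, 37, 29, 9, 15] -> max=37
step 8: append 26 -> window=[37, 29, 9, 15, 26] -> max=37
step 9: append 7 -> window=[29, 9, 15, 26, 7] -> max=29
step 10: append 33 -> window=[9, 15, 26, 7, 33] -> max=33
step 11: append 8 -> window=[15, 26, 7, 33, 8] -> max=33
step 12: append 4 -> window=[26, 7, 33, 8, 4] -> max=33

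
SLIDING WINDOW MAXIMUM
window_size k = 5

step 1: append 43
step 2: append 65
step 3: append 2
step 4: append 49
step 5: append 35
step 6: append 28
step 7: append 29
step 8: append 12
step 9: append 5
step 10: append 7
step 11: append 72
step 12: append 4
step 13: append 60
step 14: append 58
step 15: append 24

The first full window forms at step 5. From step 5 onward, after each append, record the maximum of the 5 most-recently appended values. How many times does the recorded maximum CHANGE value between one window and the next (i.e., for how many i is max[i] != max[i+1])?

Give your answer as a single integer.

Answer: 4

Derivation:
step 1: append 43 -> window=[43] (not full yet)
step 2: append 65 -> window=[43, 65] (not full yet)
step 3: append 2 -> window=[43, 65, 2] (not full yet)
step 4: append 49 -> window=[43, 65, 2, 49] (not full yet)
step 5: append 35 -> window=[43, 65, 2, 49, 35] -> max=65
step 6: append 28 -> window=[65, 2, 49, 35, 28] -> max=65
step 7: append 29 -> window=[2, 49, 35, 28, 29] -> max=49
step 8: append 12 -> window=[49, 35, 28, 29, 12] -> max=49
step 9: append 5 -> window=[35, 28, 29, 12, 5] -> max=35
step 10: append 7 -> window=[28, 29, 12, 5, 7] -> max=29
step 11: append 72 -> window=[29, 12, 5, 7, 72] -> max=72
step 12: append 4 -> window=[12, 5, 7, 72, 4] -> max=72
step 13: append 60 -> window=[5, 7, 72, 4, 60] -> max=72
step 14: append 58 -> window=[7, 72, 4, 60, 58] -> max=72
step 15: append 24 -> window=[72, 4, 60, 58, 24] -> max=72
Recorded maximums: 65 65 49 49 35 29 72 72 72 72 72
Changes between consecutive maximums: 4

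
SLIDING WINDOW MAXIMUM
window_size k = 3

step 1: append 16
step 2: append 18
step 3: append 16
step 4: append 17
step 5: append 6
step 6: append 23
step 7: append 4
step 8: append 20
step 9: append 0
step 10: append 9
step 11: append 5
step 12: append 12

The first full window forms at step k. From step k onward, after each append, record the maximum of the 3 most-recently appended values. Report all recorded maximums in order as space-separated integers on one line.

Answer: 18 18 17 23 23 23 20 20 9 12

Derivation:
step 1: append 16 -> window=[16] (not full yet)
step 2: append 18 -> window=[16, 18] (not full yet)
step 3: append 16 -> window=[16, 18, 16] -> max=18
step 4: append 17 -> window=[18, 16, 17] -> max=18
step 5: append 6 -> window=[16, 17, 6] -> max=17
step 6: append 23 -> window=[17, 6, 23] -> max=23
step 7: append 4 -> window=[6, 23, 4] -> max=23
step 8: append 20 -> window=[23, 4, 20] -> max=23
step 9: append 0 -> window=[4, 20, 0] -> max=20
step 10: append 9 -> window=[20, 0, 9] -> max=20
step 11: append 5 -> window=[0, 9, 5] -> max=9
step 12: append 12 -> window=[9, 5, 12] -> max=12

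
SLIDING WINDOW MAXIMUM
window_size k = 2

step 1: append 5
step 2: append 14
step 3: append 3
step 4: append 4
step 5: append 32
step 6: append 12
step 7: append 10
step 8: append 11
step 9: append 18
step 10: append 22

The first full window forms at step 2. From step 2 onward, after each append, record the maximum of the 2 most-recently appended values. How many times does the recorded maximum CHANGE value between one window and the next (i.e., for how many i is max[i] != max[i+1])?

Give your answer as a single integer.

Answer: 6

Derivation:
step 1: append 5 -> window=[5] (not full yet)
step 2: append 14 -> window=[5, 14] -> max=14
step 3: append 3 -> window=[14, 3] -> max=14
step 4: append 4 -> window=[3, 4] -> max=4
step 5: append 32 -> window=[4, 32] -> max=32
step 6: append 12 -> window=[32, 12] -> max=32
step 7: append 10 -> window=[12, 10] -> max=12
step 8: append 11 -> window=[10, 11] -> max=11
step 9: append 18 -> window=[11, 18] -> max=18
step 10: append 22 -> window=[18, 22] -> max=22
Recorded maximums: 14 14 4 32 32 12 11 18 22
Changes between consecutive maximums: 6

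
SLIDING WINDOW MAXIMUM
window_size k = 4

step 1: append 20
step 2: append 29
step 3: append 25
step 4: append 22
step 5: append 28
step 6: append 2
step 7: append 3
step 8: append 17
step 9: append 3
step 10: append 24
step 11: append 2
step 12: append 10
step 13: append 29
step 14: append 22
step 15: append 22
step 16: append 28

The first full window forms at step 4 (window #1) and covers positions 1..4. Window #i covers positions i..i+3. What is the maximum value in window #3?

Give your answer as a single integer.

Answer: 28

Derivation:
step 1: append 20 -> window=[20] (not full yet)
step 2: append 29 -> window=[20, 29] (not full yet)
step 3: append 25 -> window=[20, 29, 25] (not full yet)
step 4: append 22 -> window=[20, 29, 25, 22] -> max=29
step 5: append 28 -> window=[29, 25, 22, 28] -> max=29
step 6: append 2 -> window=[25, 22, 28, 2] -> max=28
Window #3 max = 28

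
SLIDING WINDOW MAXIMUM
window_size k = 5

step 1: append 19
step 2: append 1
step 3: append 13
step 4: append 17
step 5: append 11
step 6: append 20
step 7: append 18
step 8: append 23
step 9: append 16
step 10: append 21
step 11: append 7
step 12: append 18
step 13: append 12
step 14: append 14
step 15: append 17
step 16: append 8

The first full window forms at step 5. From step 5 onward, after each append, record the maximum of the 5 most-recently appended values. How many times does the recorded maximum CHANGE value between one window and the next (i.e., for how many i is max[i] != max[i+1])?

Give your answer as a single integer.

step 1: append 19 -> window=[19] (not full yet)
step 2: append 1 -> window=[19, 1] (not full yet)
step 3: append 13 -> window=[19, 1, 13] (not full yet)
step 4: append 17 -> window=[19, 1, 13, 17] (not full yet)
step 5: append 11 -> window=[19, 1, 13, 17, 11] -> max=19
step 6: append 20 -> window=[1, 13, 17, 11, 20] -> max=20
step 7: append 18 -> window=[13, 17, 11, 20, 18] -> max=20
step 8: append 23 -> window=[17, 11, 20, 18, 23] -> max=23
step 9: append 16 -> window=[11, 20, 18, 23, 16] -> max=23
step 10: append 21 -> window=[20, 18, 23, 16, 21] -> max=23
step 11: append 7 -> window=[18, 23, 16, 21, 7] -> max=23
step 12: append 18 -> window=[23, 16, 21, 7, 18] -> max=23
step 13: append 12 -> window=[16, 21, 7, 18, 12] -> max=21
step 14: append 14 -> window=[21, 7, 18, 12, 14] -> max=21
step 15: append 17 -> window=[7, 18, 12, 14, 17] -> max=18
step 16: append 8 -> window=[18, 12, 14, 17, 8] -> max=18
Recorded maximums: 19 20 20 23 23 23 23 23 21 21 18 18
Changes between consecutive maximums: 4

Answer: 4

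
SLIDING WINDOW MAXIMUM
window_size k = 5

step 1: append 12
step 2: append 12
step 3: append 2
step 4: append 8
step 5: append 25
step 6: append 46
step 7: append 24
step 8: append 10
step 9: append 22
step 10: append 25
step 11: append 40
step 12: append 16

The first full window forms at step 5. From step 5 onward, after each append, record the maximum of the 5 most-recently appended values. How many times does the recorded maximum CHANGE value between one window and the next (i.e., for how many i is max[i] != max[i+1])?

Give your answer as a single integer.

step 1: append 12 -> window=[12] (not full yet)
step 2: append 12 -> window=[12, 12] (not full yet)
step 3: append 2 -> window=[12, 12, 2] (not full yet)
step 4: append 8 -> window=[12, 12, 2, 8] (not full yet)
step 5: append 25 -> window=[12, 12, 2, 8, 25] -> max=25
step 6: append 46 -> window=[12, 2, 8, 25, 46] -> max=46
step 7: append 24 -> window=[2, 8, 25, 46, 24] -> max=46
step 8: append 10 -> window=[8, 25, 46, 24, 10] -> max=46
step 9: append 22 -> window=[25, 46, 24, 10, 22] -> max=46
step 10: append 25 -> window=[46, 24, 10, 22, 25] -> max=46
step 11: append 40 -> window=[24, 10, 22, 25, 40] -> max=40
step 12: append 16 -> window=[10, 22, 25, 40, 16] -> max=40
Recorded maximums: 25 46 46 46 46 46 40 40
Changes between consecutive maximums: 2

Answer: 2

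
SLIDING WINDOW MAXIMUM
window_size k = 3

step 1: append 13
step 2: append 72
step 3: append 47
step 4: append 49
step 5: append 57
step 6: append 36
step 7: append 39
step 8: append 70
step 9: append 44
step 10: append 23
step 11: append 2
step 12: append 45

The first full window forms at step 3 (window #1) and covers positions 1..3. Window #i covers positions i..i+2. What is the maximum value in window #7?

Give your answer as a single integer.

Answer: 70

Derivation:
step 1: append 13 -> window=[13] (not full yet)
step 2: append 72 -> window=[13, 72] (not full yet)
step 3: append 47 -> window=[13, 72, 47] -> max=72
step 4: append 49 -> window=[72, 47, 49] -> max=72
step 5: append 57 -> window=[47, 49, 57] -> max=57
step 6: append 36 -> window=[49, 57, 36] -> max=57
step 7: append 39 -> window=[57, 36, 39] -> max=57
step 8: append 70 -> window=[36, 39, 70] -> max=70
step 9: append 44 -> window=[39, 70, 44] -> max=70
Window #7 max = 70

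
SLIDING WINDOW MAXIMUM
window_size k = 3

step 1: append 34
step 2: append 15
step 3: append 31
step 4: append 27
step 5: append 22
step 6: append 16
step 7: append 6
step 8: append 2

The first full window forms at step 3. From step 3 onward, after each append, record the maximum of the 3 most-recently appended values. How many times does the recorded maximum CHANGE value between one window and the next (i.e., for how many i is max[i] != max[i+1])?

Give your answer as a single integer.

step 1: append 34 -> window=[34] (not full yet)
step 2: append 15 -> window=[34, 15] (not full yet)
step 3: append 31 -> window=[34, 15, 31] -> max=34
step 4: append 27 -> window=[15, 31, 27] -> max=31
step 5: append 22 -> window=[31, 27, 22] -> max=31
step 6: append 16 -> window=[27, 22, 16] -> max=27
step 7: append 6 -> window=[22, 16, 6] -> max=22
step 8: append 2 -> window=[16, 6, 2] -> max=16
Recorded maximums: 34 31 31 27 22 16
Changes between consecutive maximums: 4

Answer: 4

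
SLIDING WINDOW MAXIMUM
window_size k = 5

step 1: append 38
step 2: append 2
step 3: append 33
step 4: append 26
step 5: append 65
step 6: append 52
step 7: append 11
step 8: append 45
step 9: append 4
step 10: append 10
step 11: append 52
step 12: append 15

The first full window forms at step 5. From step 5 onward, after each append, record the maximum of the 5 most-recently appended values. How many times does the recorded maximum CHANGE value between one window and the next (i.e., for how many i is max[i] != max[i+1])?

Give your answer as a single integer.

step 1: append 38 -> window=[38] (not full yet)
step 2: append 2 -> window=[38, 2] (not full yet)
step 3: append 33 -> window=[38, 2, 33] (not full yet)
step 4: append 26 -> window=[38, 2, 33, 26] (not full yet)
step 5: append 65 -> window=[38, 2, 33, 26, 65] -> max=65
step 6: append 52 -> window=[2, 33, 26, 65, 52] -> max=65
step 7: append 11 -> window=[33, 26, 65, 52, 11] -> max=65
step 8: append 45 -> window=[26, 65, 52, 11, 45] -> max=65
step 9: append 4 -> window=[65, 52, 11, 45, 4] -> max=65
step 10: append 10 -> window=[52, 11, 45, 4, 10] -> max=52
step 11: append 52 -> window=[11, 45, 4, 10, 52] -> max=52
step 12: append 15 -> window=[45, 4, 10, 52, 15] -> max=52
Recorded maximums: 65 65 65 65 65 52 52 52
Changes between consecutive maximums: 1

Answer: 1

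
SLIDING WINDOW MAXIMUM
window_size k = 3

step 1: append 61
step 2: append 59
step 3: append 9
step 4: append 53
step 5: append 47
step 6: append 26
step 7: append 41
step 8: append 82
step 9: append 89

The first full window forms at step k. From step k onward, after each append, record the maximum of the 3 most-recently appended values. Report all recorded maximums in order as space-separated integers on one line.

step 1: append 61 -> window=[61] (not full yet)
step 2: append 59 -> window=[61, 59] (not full yet)
step 3: append 9 -> window=[61, 59, 9] -> max=61
step 4: append 53 -> window=[59, 9, 53] -> max=59
step 5: append 47 -> window=[9, 53, 47] -> max=53
step 6: append 26 -> window=[53, 47, 26] -> max=53
step 7: append 41 -> window=[47, 26, 41] -> max=47
step 8: append 82 -> window=[26, 41, 82] -> max=82
step 9: append 89 -> window=[41, 82, 89] -> max=89

Answer: 61 59 53 53 47 82 89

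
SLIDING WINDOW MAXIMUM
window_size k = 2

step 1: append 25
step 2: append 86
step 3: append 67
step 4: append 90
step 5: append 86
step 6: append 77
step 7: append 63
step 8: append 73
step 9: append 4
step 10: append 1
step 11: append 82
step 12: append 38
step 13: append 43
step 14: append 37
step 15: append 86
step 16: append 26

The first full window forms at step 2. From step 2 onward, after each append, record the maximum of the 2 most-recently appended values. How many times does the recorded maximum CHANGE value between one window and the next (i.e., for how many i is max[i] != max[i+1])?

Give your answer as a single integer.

step 1: append 25 -> window=[25] (not full yet)
step 2: append 86 -> window=[25, 86] -> max=86
step 3: append 67 -> window=[86, 67] -> max=86
step 4: append 90 -> window=[67, 90] -> max=90
step 5: append 86 -> window=[90, 86] -> max=90
step 6: append 77 -> window=[86, 77] -> max=86
step 7: append 63 -> window=[77, 63] -> max=77
step 8: append 73 -> window=[63, 73] -> max=73
step 9: append 4 -> window=[73, 4] -> max=73
step 10: append 1 -> window=[4, 1] -> max=4
step 11: append 82 -> window=[1, 82] -> max=82
step 12: append 38 -> window=[82, 38] -> max=82
step 13: append 43 -> window=[38, 43] -> max=43
step 14: append 37 -> window=[43, 37] -> max=43
step 15: append 86 -> window=[37, 86] -> max=86
step 16: append 26 -> window=[86, 26] -> max=86
Recorded maximums: 86 86 90 90 86 77 73 73 4 82 82 43 43 86 86
Changes between consecutive maximums: 8

Answer: 8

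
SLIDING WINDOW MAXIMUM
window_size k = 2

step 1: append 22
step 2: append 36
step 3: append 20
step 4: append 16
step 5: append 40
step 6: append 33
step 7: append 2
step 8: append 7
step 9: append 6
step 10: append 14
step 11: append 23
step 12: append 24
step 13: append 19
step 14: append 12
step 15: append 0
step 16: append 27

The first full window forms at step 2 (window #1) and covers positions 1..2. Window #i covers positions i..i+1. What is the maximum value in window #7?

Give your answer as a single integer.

Answer: 7

Derivation:
step 1: append 22 -> window=[22] (not full yet)
step 2: append 36 -> window=[22, 36] -> max=36
step 3: append 20 -> window=[36, 20] -> max=36
step 4: append 16 -> window=[20, 16] -> max=20
step 5: append 40 -> window=[16, 40] -> max=40
step 6: append 33 -> window=[40, 33] -> max=40
step 7: append 2 -> window=[33, 2] -> max=33
step 8: append 7 -> window=[2, 7] -> max=7
Window #7 max = 7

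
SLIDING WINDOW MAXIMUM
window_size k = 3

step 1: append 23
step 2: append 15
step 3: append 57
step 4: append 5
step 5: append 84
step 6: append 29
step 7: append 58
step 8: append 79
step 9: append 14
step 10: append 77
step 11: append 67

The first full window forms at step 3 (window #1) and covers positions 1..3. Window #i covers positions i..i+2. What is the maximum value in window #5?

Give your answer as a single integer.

Answer: 84

Derivation:
step 1: append 23 -> window=[23] (not full yet)
step 2: append 15 -> window=[23, 15] (not full yet)
step 3: append 57 -> window=[23, 15, 57] -> max=57
step 4: append 5 -> window=[15, 57, 5] -> max=57
step 5: append 84 -> window=[57, 5, 84] -> max=84
step 6: append 29 -> window=[5, 84, 29] -> max=84
step 7: append 58 -> window=[84, 29, 58] -> max=84
Window #5 max = 84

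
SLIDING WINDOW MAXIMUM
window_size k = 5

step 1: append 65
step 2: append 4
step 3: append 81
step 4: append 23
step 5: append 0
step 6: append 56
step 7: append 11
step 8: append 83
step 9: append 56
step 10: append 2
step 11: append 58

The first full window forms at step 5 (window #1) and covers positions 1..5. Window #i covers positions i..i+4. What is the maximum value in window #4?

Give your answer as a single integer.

Answer: 83

Derivation:
step 1: append 65 -> window=[65] (not full yet)
step 2: append 4 -> window=[65, 4] (not full yet)
step 3: append 81 -> window=[65, 4, 81] (not full yet)
step 4: append 23 -> window=[65, 4, 81, 23] (not full yet)
step 5: append 0 -> window=[65, 4, 81, 23, 0] -> max=81
step 6: append 56 -> window=[4, 81, 23, 0, 56] -> max=81
step 7: append 11 -> window=[81, 23, 0, 56, 11] -> max=81
step 8: append 83 -> window=[23, 0, 56, 11, 83] -> max=83
Window #4 max = 83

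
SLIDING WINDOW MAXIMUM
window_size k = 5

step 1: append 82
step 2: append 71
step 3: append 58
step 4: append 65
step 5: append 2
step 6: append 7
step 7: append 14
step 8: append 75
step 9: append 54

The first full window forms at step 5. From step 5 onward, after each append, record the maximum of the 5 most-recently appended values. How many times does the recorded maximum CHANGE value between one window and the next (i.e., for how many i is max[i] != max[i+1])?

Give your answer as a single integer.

step 1: append 82 -> window=[82] (not full yet)
step 2: append 71 -> window=[82, 71] (not full yet)
step 3: append 58 -> window=[82, 71, 58] (not full yet)
step 4: append 65 -> window=[82, 71, 58, 65] (not full yet)
step 5: append 2 -> window=[82, 71, 58, 65, 2] -> max=82
step 6: append 7 -> window=[71, 58, 65, 2, 7] -> max=71
step 7: append 14 -> window=[58, 65, 2, 7, 14] -> max=65
step 8: append 75 -> window=[65, 2, 7, 14, 75] -> max=75
step 9: append 54 -> window=[2, 7, 14, 75, 54] -> max=75
Recorded maximums: 82 71 65 75 75
Changes between consecutive maximums: 3

Answer: 3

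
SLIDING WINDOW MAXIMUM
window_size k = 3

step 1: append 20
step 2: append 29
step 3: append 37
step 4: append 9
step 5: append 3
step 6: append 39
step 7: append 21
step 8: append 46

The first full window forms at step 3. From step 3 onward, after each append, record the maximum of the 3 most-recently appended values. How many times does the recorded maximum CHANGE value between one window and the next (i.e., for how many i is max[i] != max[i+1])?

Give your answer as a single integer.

Answer: 2

Derivation:
step 1: append 20 -> window=[20] (not full yet)
step 2: append 29 -> window=[20, 29] (not full yet)
step 3: append 37 -> window=[20, 29, 37] -> max=37
step 4: append 9 -> window=[29, 37, 9] -> max=37
step 5: append 3 -> window=[37, 9, 3] -> max=37
step 6: append 39 -> window=[9, 3, 39] -> max=39
step 7: append 21 -> window=[3, 39, 21] -> max=39
step 8: append 46 -> window=[39, 21, 46] -> max=46
Recorded maximums: 37 37 37 39 39 46
Changes between consecutive maximums: 2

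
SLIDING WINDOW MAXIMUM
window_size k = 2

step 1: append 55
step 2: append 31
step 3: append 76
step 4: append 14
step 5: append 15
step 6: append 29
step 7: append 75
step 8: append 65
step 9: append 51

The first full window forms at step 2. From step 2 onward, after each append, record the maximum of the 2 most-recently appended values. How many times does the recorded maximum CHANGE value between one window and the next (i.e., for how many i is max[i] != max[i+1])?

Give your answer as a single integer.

step 1: append 55 -> window=[55] (not full yet)
step 2: append 31 -> window=[55, 31] -> max=55
step 3: append 76 -> window=[31, 76] -> max=76
step 4: append 14 -> window=[76, 14] -> max=76
step 5: append 15 -> window=[14, 15] -> max=15
step 6: append 29 -> window=[15, 29] -> max=29
step 7: append 75 -> window=[29, 75] -> max=75
step 8: append 65 -> window=[75, 65] -> max=75
step 9: append 51 -> window=[65, 51] -> max=65
Recorded maximums: 55 76 76 15 29 75 75 65
Changes between consecutive maximums: 5

Answer: 5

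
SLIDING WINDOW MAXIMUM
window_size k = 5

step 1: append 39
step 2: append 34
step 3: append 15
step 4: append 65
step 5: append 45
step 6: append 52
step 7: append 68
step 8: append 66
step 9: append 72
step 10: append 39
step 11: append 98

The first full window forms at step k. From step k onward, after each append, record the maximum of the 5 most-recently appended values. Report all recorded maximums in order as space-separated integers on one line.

Answer: 65 65 68 68 72 72 98

Derivation:
step 1: append 39 -> window=[39] (not full yet)
step 2: append 34 -> window=[39, 34] (not full yet)
step 3: append 15 -> window=[39, 34, 15] (not full yet)
step 4: append 65 -> window=[39, 34, 15, 65] (not full yet)
step 5: append 45 -> window=[39, 34, 15, 65, 45] -> max=65
step 6: append 52 -> window=[34, 15, 65, 45, 52] -> max=65
step 7: append 68 -> window=[15, 65, 45, 52, 68] -> max=68
step 8: append 66 -> window=[65, 45, 52, 68, 66] -> max=68
step 9: append 72 -> window=[45, 52, 68, 66, 72] -> max=72
step 10: append 39 -> window=[52, 68, 66, 72, 39] -> max=72
step 11: append 98 -> window=[68, 66, 72, 39, 98] -> max=98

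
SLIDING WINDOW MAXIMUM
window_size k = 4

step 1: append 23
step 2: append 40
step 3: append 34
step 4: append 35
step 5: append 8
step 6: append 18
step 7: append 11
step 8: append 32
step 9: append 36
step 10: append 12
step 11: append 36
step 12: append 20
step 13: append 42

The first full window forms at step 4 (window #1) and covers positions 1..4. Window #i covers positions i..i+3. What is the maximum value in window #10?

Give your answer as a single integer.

step 1: append 23 -> window=[23] (not full yet)
step 2: append 40 -> window=[23, 40] (not full yet)
step 3: append 34 -> window=[23, 40, 34] (not full yet)
step 4: append 35 -> window=[23, 40, 34, 35] -> max=40
step 5: append 8 -> window=[40, 34, 35, 8] -> max=40
step 6: append 18 -> window=[34, 35, 8, 18] -> max=35
step 7: append 11 -> window=[35, 8, 18, 11] -> max=35
step 8: append 32 -> window=[8, 18, 11, 32] -> max=32
step 9: append 36 -> window=[18, 11, 32, 36] -> max=36
step 10: append 12 -> window=[11, 32, 36, 12] -> max=36
step 11: append 36 -> window=[32, 36, 12, 36] -> max=36
step 12: append 20 -> window=[36, 12, 36, 20] -> max=36
step 13: append 42 -> window=[12, 36, 20, 42] -> max=42
Window #10 max = 42

Answer: 42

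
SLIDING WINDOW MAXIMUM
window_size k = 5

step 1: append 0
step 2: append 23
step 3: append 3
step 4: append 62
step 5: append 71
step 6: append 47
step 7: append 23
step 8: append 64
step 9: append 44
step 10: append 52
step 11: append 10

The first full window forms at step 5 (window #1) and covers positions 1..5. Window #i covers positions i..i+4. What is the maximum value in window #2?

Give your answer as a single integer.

Answer: 71

Derivation:
step 1: append 0 -> window=[0] (not full yet)
step 2: append 23 -> window=[0, 23] (not full yet)
step 3: append 3 -> window=[0, 23, 3] (not full yet)
step 4: append 62 -> window=[0, 23, 3, 62] (not full yet)
step 5: append 71 -> window=[0, 23, 3, 62, 71] -> max=71
step 6: append 47 -> window=[23, 3, 62, 71, 47] -> max=71
Window #2 max = 71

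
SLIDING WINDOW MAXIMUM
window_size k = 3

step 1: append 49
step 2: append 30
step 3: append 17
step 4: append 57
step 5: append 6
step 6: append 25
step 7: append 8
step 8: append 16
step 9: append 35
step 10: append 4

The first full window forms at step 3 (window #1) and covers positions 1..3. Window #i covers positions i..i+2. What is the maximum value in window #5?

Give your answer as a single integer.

step 1: append 49 -> window=[49] (not full yet)
step 2: append 30 -> window=[49, 30] (not full yet)
step 3: append 17 -> window=[49, 30, 17] -> max=49
step 4: append 57 -> window=[30, 17, 57] -> max=57
step 5: append 6 -> window=[17, 57, 6] -> max=57
step 6: append 25 -> window=[57, 6, 25] -> max=57
step 7: append 8 -> window=[6, 25, 8] -> max=25
Window #5 max = 25

Answer: 25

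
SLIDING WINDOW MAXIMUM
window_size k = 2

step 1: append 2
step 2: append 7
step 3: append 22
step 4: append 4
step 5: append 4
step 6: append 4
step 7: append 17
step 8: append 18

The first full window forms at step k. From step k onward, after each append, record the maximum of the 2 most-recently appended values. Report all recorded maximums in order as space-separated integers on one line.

step 1: append 2 -> window=[2] (not full yet)
step 2: append 7 -> window=[2, 7] -> max=7
step 3: append 22 -> window=[7, 22] -> max=22
step 4: append 4 -> window=[22, 4] -> max=22
step 5: append 4 -> window=[4, 4] -> max=4
step 6: append 4 -> window=[4, 4] -> max=4
step 7: append 17 -> window=[4, 17] -> max=17
step 8: append 18 -> window=[17, 18] -> max=18

Answer: 7 22 22 4 4 17 18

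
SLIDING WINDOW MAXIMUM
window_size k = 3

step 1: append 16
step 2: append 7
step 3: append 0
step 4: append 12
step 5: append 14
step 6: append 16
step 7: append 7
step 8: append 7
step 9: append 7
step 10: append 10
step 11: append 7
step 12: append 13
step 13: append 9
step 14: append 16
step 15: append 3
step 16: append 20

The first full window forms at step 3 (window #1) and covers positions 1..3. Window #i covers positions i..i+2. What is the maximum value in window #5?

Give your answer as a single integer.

step 1: append 16 -> window=[16] (not full yet)
step 2: append 7 -> window=[16, 7] (not full yet)
step 3: append 0 -> window=[16, 7, 0] -> max=16
step 4: append 12 -> window=[7, 0, 12] -> max=12
step 5: append 14 -> window=[0, 12, 14] -> max=14
step 6: append 16 -> window=[12, 14, 16] -> max=16
step 7: append 7 -> window=[14, 16, 7] -> max=16
Window #5 max = 16

Answer: 16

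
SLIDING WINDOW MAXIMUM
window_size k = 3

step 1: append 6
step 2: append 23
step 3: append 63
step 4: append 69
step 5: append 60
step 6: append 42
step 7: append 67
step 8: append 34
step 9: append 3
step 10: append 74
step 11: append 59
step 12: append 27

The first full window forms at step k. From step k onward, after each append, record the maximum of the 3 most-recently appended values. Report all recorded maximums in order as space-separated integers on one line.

step 1: append 6 -> window=[6] (not full yet)
step 2: append 23 -> window=[6, 23] (not full yet)
step 3: append 63 -> window=[6, 23, 63] -> max=63
step 4: append 69 -> window=[23, 63, 69] -> max=69
step 5: append 60 -> window=[63, 69, 60] -> max=69
step 6: append 42 -> window=[69, 60, 42] -> max=69
step 7: append 67 -> window=[60, 42, 67] -> max=67
step 8: append 34 -> window=[42, 67, 34] -> max=67
step 9: append 3 -> window=[67, 34, 3] -> max=67
step 10: append 74 -> window=[34, 3, 74] -> max=74
step 11: append 59 -> window=[3, 74, 59] -> max=74
step 12: append 27 -> window=[74, 59, 27] -> max=74

Answer: 63 69 69 69 67 67 67 74 74 74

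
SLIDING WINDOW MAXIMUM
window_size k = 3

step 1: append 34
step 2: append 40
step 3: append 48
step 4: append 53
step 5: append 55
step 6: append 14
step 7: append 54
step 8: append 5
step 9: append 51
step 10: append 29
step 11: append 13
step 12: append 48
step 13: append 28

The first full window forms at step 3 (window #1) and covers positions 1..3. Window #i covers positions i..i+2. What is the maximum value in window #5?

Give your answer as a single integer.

Answer: 55

Derivation:
step 1: append 34 -> window=[34] (not full yet)
step 2: append 40 -> window=[34, 40] (not full yet)
step 3: append 48 -> window=[34, 40, 48] -> max=48
step 4: append 53 -> window=[40, 48, 53] -> max=53
step 5: append 55 -> window=[48, 53, 55] -> max=55
step 6: append 14 -> window=[53, 55, 14] -> max=55
step 7: append 54 -> window=[55, 14, 54] -> max=55
Window #5 max = 55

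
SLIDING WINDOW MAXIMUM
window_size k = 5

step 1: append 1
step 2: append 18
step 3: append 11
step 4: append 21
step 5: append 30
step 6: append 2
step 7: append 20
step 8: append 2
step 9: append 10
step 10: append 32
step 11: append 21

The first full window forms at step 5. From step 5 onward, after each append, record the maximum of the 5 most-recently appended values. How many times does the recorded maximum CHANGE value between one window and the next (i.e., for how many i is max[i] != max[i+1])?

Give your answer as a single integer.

step 1: append 1 -> window=[1] (not full yet)
step 2: append 18 -> window=[1, 18] (not full yet)
step 3: append 11 -> window=[1, 18, 11] (not full yet)
step 4: append 21 -> window=[1, 18, 11, 21] (not full yet)
step 5: append 30 -> window=[1, 18, 11, 21, 30] -> max=30
step 6: append 2 -> window=[18, 11, 21, 30, 2] -> max=30
step 7: append 20 -> window=[11, 21, 30, 2, 20] -> max=30
step 8: append 2 -> window=[21, 30, 2, 20, 2] -> max=30
step 9: append 10 -> window=[30, 2, 20, 2, 10] -> max=30
step 10: append 32 -> window=[2, 20, 2, 10, 32] -> max=32
step 11: append 21 -> window=[20, 2, 10, 32, 21] -> max=32
Recorded maximums: 30 30 30 30 30 32 32
Changes between consecutive maximums: 1

Answer: 1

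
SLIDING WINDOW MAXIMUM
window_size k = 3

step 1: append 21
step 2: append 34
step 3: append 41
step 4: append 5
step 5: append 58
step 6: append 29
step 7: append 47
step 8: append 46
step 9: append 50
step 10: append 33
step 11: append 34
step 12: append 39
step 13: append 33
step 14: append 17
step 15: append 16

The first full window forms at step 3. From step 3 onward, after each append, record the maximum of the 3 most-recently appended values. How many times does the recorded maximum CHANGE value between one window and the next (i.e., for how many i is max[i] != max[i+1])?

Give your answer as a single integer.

Answer: 5

Derivation:
step 1: append 21 -> window=[21] (not full yet)
step 2: append 34 -> window=[21, 34] (not full yet)
step 3: append 41 -> window=[21, 34, 41] -> max=41
step 4: append 5 -> window=[34, 41, 5] -> max=41
step 5: append 58 -> window=[41, 5, 58] -> max=58
step 6: append 29 -> window=[5, 58, 29] -> max=58
step 7: append 47 -> window=[58, 29, 47] -> max=58
step 8: append 46 -> window=[29, 47, 46] -> max=47
step 9: append 50 -> window=[47, 46, 50] -> max=50
step 10: append 33 -> window=[46, 50, 33] -> max=50
step 11: append 34 -> window=[50, 33, 34] -> max=50
step 12: append 39 -> window=[33, 34, 39] -> max=39
step 13: append 33 -> window=[34, 39, 33] -> max=39
step 14: append 17 -> window=[39, 33, 17] -> max=39
step 15: append 16 -> window=[33, 17, 16] -> max=33
Recorded maximums: 41 41 58 58 58 47 50 50 50 39 39 39 33
Changes between consecutive maximums: 5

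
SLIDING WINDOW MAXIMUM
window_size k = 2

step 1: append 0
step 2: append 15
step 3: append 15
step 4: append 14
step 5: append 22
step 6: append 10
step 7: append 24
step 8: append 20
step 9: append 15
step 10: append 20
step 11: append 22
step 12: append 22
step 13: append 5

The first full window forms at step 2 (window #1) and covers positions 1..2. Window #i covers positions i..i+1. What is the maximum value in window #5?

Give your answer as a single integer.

step 1: append 0 -> window=[0] (not full yet)
step 2: append 15 -> window=[0, 15] -> max=15
step 3: append 15 -> window=[15, 15] -> max=15
step 4: append 14 -> window=[15, 14] -> max=15
step 5: append 22 -> window=[14, 22] -> max=22
step 6: append 10 -> window=[22, 10] -> max=22
Window #5 max = 22

Answer: 22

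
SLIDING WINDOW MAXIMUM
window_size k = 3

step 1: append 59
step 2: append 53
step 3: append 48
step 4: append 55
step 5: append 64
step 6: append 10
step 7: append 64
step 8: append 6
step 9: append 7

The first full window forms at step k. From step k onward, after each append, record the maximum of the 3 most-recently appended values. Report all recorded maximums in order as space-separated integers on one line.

step 1: append 59 -> window=[59] (not full yet)
step 2: append 53 -> window=[59, 53] (not full yet)
step 3: append 48 -> window=[59, 53, 48] -> max=59
step 4: append 55 -> window=[53, 48, 55] -> max=55
step 5: append 64 -> window=[48, 55, 64] -> max=64
step 6: append 10 -> window=[55, 64, 10] -> max=64
step 7: append 64 -> window=[64, 10, 64] -> max=64
step 8: append 6 -> window=[10, 64, 6] -> max=64
step 9: append 7 -> window=[64, 6, 7] -> max=64

Answer: 59 55 64 64 64 64 64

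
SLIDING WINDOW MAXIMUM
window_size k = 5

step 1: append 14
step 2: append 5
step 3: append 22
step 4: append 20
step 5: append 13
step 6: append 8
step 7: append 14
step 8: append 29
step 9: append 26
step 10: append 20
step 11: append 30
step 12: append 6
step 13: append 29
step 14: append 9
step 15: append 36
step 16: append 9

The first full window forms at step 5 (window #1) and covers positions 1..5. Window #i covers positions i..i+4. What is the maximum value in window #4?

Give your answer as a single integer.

Answer: 29

Derivation:
step 1: append 14 -> window=[14] (not full yet)
step 2: append 5 -> window=[14, 5] (not full yet)
step 3: append 22 -> window=[14, 5, 22] (not full yet)
step 4: append 20 -> window=[14, 5, 22, 20] (not full yet)
step 5: append 13 -> window=[14, 5, 22, 20, 13] -> max=22
step 6: append 8 -> window=[5, 22, 20, 13, 8] -> max=22
step 7: append 14 -> window=[22, 20, 13, 8, 14] -> max=22
step 8: append 29 -> window=[20, 13, 8, 14, 29] -> max=29
Window #4 max = 29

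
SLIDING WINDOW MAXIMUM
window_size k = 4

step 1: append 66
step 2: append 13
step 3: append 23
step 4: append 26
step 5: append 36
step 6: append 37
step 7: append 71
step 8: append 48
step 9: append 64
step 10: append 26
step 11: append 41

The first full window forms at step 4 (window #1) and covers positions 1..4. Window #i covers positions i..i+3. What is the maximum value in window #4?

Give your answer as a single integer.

step 1: append 66 -> window=[66] (not full yet)
step 2: append 13 -> window=[66, 13] (not full yet)
step 3: append 23 -> window=[66, 13, 23] (not full yet)
step 4: append 26 -> window=[66, 13, 23, 26] -> max=66
step 5: append 36 -> window=[13, 23, 26, 36] -> max=36
step 6: append 37 -> window=[23, 26, 36, 37] -> max=37
step 7: append 71 -> window=[26, 36, 37, 71] -> max=71
Window #4 max = 71

Answer: 71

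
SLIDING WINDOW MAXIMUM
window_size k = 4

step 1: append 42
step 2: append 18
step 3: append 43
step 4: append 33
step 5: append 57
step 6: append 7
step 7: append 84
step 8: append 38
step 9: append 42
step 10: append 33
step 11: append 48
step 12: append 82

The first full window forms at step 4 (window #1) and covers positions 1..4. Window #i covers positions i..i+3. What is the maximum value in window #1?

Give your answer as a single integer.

step 1: append 42 -> window=[42] (not full yet)
step 2: append 18 -> window=[42, 18] (not full yet)
step 3: append 43 -> window=[42, 18, 43] (not full yet)
step 4: append 33 -> window=[42, 18, 43, 33] -> max=43
Window #1 max = 43

Answer: 43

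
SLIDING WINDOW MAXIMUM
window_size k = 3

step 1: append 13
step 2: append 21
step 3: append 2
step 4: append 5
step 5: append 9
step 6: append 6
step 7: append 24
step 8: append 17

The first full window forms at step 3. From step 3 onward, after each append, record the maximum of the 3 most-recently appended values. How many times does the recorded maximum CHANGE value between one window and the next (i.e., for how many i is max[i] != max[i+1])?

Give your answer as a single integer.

Answer: 2

Derivation:
step 1: append 13 -> window=[13] (not full yet)
step 2: append 21 -> window=[13, 21] (not full yet)
step 3: append 2 -> window=[13, 21, 2] -> max=21
step 4: append 5 -> window=[21, 2, 5] -> max=21
step 5: append 9 -> window=[2, 5, 9] -> max=9
step 6: append 6 -> window=[5, 9, 6] -> max=9
step 7: append 24 -> window=[9, 6, 24] -> max=24
step 8: append 17 -> window=[6, 24, 17] -> max=24
Recorded maximums: 21 21 9 9 24 24
Changes between consecutive maximums: 2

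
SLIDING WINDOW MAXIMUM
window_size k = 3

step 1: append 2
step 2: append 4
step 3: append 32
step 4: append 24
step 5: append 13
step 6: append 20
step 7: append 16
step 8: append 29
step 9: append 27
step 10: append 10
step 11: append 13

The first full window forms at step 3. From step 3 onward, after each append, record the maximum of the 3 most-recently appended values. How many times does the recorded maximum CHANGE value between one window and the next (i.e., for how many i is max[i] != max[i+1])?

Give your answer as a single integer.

Answer: 4

Derivation:
step 1: append 2 -> window=[2] (not full yet)
step 2: append 4 -> window=[2, 4] (not full yet)
step 3: append 32 -> window=[2, 4, 32] -> max=32
step 4: append 24 -> window=[4, 32, 24] -> max=32
step 5: append 13 -> window=[32, 24, 13] -> max=32
step 6: append 20 -> window=[24, 13, 20] -> max=24
step 7: append 16 -> window=[13, 20, 16] -> max=20
step 8: append 29 -> window=[20, 16, 29] -> max=29
step 9: append 27 -> window=[16, 29, 27] -> max=29
step 10: append 10 -> window=[29, 27, 10] -> max=29
step 11: append 13 -> window=[27, 10, 13] -> max=27
Recorded maximums: 32 32 32 24 20 29 29 29 27
Changes between consecutive maximums: 4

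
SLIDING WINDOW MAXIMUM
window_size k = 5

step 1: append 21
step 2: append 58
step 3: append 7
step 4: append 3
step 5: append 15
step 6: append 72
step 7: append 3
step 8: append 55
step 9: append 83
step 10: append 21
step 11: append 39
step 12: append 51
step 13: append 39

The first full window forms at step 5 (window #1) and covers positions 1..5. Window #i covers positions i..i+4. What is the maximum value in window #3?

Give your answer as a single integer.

Answer: 72

Derivation:
step 1: append 21 -> window=[21] (not full yet)
step 2: append 58 -> window=[21, 58] (not full yet)
step 3: append 7 -> window=[21, 58, 7] (not full yet)
step 4: append 3 -> window=[21, 58, 7, 3] (not full yet)
step 5: append 15 -> window=[21, 58, 7, 3, 15] -> max=58
step 6: append 72 -> window=[58, 7, 3, 15, 72] -> max=72
step 7: append 3 -> window=[7, 3, 15, 72, 3] -> max=72
Window #3 max = 72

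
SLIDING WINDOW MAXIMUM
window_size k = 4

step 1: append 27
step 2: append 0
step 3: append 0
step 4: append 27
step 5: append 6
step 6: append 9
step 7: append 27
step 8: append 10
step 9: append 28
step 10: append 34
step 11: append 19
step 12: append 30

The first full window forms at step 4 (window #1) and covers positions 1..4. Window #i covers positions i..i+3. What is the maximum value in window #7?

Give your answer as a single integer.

Answer: 34

Derivation:
step 1: append 27 -> window=[27] (not full yet)
step 2: append 0 -> window=[27, 0] (not full yet)
step 3: append 0 -> window=[27, 0, 0] (not full yet)
step 4: append 27 -> window=[27, 0, 0, 27] -> max=27
step 5: append 6 -> window=[0, 0, 27, 6] -> max=27
step 6: append 9 -> window=[0, 27, 6, 9] -> max=27
step 7: append 27 -> window=[27, 6, 9, 27] -> max=27
step 8: append 10 -> window=[6, 9, 27, 10] -> max=27
step 9: append 28 -> window=[9, 27, 10, 28] -> max=28
step 10: append 34 -> window=[27, 10, 28, 34] -> max=34
Window #7 max = 34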